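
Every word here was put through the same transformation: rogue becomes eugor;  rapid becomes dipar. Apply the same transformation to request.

tseuqer

The output letters match the input read backwards: rogue reversed is eugor. It's just the letters in reverse order.
Applying it to request: reverse → tseuqer.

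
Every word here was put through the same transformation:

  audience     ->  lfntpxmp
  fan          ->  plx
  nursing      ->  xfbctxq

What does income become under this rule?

The shift depends on letter class: consonant d→n is +10, but vowel a→l is +11. Vowels shift forward by 11 and consonants shift forward by 10.
On income: i(vowel)+11=t, n(cons)+10=x, c(cons)+10=m, o(vowel)+11=z, m(cons)+10=w, e(vowel)+11=p.

txmzwp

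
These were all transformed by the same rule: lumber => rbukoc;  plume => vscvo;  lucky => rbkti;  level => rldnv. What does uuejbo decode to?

In lumber: l→r is +6, u→b is +7, m→u is +8, b→k is +9 — the shift increases by 1 each position. Letter i (0-indexed) is shifted by i+6, so successive shifts are 6, 7, 8, ….
Reversing it on uuejbo: u−6=o, u−7=n, e−8=w, j−9=a, b−10=r, o−11=d.

onward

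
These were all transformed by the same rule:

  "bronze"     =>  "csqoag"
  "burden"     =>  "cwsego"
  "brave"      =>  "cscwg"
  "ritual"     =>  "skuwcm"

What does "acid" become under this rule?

The shift depends on letter class: consonant b→c is +1, but vowel o→q is +2. The rule splits by letter class: vowels +2, consonants +1.
Applying it to acid: a(vowel)+2=c, c(cons)+1=d, i(vowel)+2=k, d(cons)+1=e.

cdke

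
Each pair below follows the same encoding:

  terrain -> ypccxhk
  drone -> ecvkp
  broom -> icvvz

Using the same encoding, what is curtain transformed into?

tjcyxhk

t(19)→y(24) and e(4)→p(15) fit y≡11x+23 (mod 26); the inverse of 11 mod 26 is 19. This is an affine cipher: with a=0,…,z=25, each position x becomes (11x+23) mod 26.
On curtain: c(2)→11·2+23≡19=t; u(20)→11·20+23≡9=j; r(17)→11·17+23≡2=c; t(19)→11·19+23≡24=y; a(0)→11·0+23≡23=x; i(8)→11·8+23≡7=h; n(13)→11·13+23≡10=k (all mod 26).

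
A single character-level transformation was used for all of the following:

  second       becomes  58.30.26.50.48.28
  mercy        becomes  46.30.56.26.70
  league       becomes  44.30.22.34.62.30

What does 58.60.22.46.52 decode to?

stamp

s(#19)→58 and e(#5)→30: differences scale by 2, so n = 2·pos + 20. The formula is n = 2×(alphabet index, a=1) + 20.
Decoding 58.60.22.46.52: 58→(58−20)÷2=19=s, 60→(60−20)÷2=20=t, 22→(22−20)÷2=1=a, 46→(46−20)÷2=13=m, 52→(52−20)÷2=16=p.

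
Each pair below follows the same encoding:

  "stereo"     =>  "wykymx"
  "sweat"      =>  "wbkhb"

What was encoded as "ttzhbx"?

In stereo: s→w is +4, t→y is +5, e→k is +6, r→y is +7 — the shift increases by 1 each position. Letter i (0-indexed) is shifted by i+4, so successive shifts are 4, 5, 6, ….
Undoing it on ttzhbx: t−4=p, t−5=o, z−6=t, h−7=a, b−8=t, x−9=o.

potato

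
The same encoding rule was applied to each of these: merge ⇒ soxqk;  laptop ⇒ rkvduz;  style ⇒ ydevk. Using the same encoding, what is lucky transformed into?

reiue

Shifts by position in merge: pos 0: m→s (+6), pos 1: e→o (+10), pos 2: r→x (+6), pos 3: g→q (+10) — repeating every 2. The shifts repeat in a cycle of length 2: positions 0,1,… shift by +6, +10, then the pattern repeats.
Applying it to lucky: l+6=r, u+10=e, c+6=i, k+10=u, y+6=e.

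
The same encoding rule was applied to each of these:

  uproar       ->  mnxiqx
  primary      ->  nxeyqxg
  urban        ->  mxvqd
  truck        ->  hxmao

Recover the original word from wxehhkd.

written

u(20)→m(12) and p(15)→n(13) fit y≡5x+16 (mod 26); the inverse of 5 mod 26 is 21. Treating letters as 0–25, the rule is x ↦ 5x + 16 (mod 26).
Undoing it on wxehhkd: w(22)→21·(22−16)≡22=w; x(23)→21·(23−16)≡17=r; e(4)→21·(4−16)≡8=i; h(7)→21·(7−16)≡19=t; h(7)→21·(7−16)≡19=t; k(10)→21·(10−16)≡4=e; d(3)→21·(3−16)≡13=n (all mod 26).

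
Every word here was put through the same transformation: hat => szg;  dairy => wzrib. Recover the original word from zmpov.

Each pair mirrors across the alphabet (h↔s, a↔z, t↔g): positions sum to 25. Each letter is replaced by its mirror in the alphabet: a↔z, b↔y, c↔x, and so on (the Atbash cipher).
Reversing it on zmpov: z↔a, m↔n, p↔k, o↔l, v↔e.

ankle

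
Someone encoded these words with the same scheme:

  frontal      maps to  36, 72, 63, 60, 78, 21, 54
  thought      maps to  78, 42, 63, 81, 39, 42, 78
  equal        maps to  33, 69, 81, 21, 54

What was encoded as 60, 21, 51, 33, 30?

f(#6)→36 and r(#18)→72: differences scale by 3, so n = 3·pos + 18. Each letter becomes 3×(its alphabet position, a=1..z=26) + 18.
Decoding 60, 21, 51, 33, 30: 60→(60−18)÷3=14=n, 21→(21−18)÷3=1=a, 51→(51−18)÷3=11=k, 33→(33−18)÷3=5=e, 30→(30−18)÷3=4=d.

naked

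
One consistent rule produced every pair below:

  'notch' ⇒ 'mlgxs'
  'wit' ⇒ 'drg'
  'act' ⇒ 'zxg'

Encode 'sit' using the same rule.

hrg

Each pair mirrors across the alphabet (n↔m, o↔l, t↔g): positions sum to 25. This is the alphabet-reversal cipher (Atbash): a becomes z, b becomes y, etc.
On sit: s↔h, i↔r, t↔g.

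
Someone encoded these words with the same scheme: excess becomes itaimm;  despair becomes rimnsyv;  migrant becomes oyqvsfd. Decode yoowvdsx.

immortal

e(4)→i(8) and x(23)→t(19) fit y≡17x+18 (mod 26); the inverse of 17 mod 26 is 23. This is an affine cipher: with a=0,…,z=25, each position x becomes (17x+18) mod 26.
Undoing it on yoowvdsx: y(24)→23·(24−18)≡8=i; o(14)→23·(14−18)≡12=m; o(14)→23·(14−18)≡12=m; w(22)→23·(22−18)≡14=o; v(21)→23·(21−18)≡17=r; d(3)→23·(3−18)≡19=t; s(18)→23·(18−18)≡0=a; x(23)→23·(23−18)≡11=l (all mod 26).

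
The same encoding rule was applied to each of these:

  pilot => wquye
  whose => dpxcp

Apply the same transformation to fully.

In pilot: p→w is +7, i→q is +8, l→u is +9, o→y is +10 — the shift increases by 1 each position. The shift increases by 1 at each position, starting from +7: 7, 8, 9, ….
On fully: f+7=m, u+8=c, l+9=u, l+10=v, y+11=j.

mcuvj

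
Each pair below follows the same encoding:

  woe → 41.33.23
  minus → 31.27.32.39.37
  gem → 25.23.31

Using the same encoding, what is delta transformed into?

Each letter is replaced by its alphabet position (a=1..z=26) + 18.
Applying it to delta: d=4→22, e=5→23, l=12→30, t=20→38, a=1→19.

22.23.30.38.19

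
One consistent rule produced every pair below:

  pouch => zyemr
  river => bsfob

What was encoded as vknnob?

Compare letters: p→z is +10, o→y is +10, u→e is +10 — a constant shift. Each letter is shifted forward by 10 in the alphabet (a Caesar shift of +10).
Undoing it on vknnob: v−10=l, k−10=a, n−10=d, n−10=d, o−10=e, b−10=r.

ladder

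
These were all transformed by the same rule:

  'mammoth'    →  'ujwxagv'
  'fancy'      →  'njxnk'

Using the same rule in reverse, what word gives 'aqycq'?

shore

In mammoth: m→u is +8, a→j is +9, m→w is +10, m→x is +11 — the shift increases by 1 each position. The shift increases by 1 at each position, starting from +8: 8, 9, 10, ….
Reversing it on aqycq: a−8=s, q−9=h, y−10=o, c−11=r, q−12=e.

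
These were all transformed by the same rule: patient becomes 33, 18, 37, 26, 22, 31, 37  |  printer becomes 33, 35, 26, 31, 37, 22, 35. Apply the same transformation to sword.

36, 40, 32, 35, 21

Each letter is replaced by its alphabet position (a=1..z=26) + 17.
On sword: s=19→36, w=23→40, o=15→32, r=18→35, d=4→21.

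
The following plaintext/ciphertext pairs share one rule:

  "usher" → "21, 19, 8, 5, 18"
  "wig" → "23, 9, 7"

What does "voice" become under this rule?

u is letter #21 and maps to 21: an offset of 0. Each letter is replaced by its alphabet position (a=1, b=2, …, z=26).
For voice: v=22→22, o=15→15, i=9→9, c=3→3, e=5→5.

22, 15, 9, 3, 5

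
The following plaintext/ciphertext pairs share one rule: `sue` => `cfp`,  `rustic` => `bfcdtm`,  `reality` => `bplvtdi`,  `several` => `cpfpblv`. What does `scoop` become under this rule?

cmzzz

Two shifts are in play — +11 for a/e/i/o/u, +10 for every other letter.
For scoop: s(cons)+10=c, c(cons)+10=m, o(vowel)+11=z, o(vowel)+11=z, p(cons)+10=z.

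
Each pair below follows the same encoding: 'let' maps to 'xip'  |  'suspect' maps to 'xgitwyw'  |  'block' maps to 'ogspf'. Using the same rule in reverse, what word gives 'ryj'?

The output letters match the input read backwards, each shifted +4: let reversed is tel. Two steps: reverse the string, then apply a Caesar shift of +4.
Decoding ryj: shift back: r−4=n, y−4=u, j−4=f → nuf; then reverse → fun.

fun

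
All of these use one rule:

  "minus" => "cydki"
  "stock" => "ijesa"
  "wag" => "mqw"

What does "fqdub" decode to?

panel

Compare letters: m→c is +16, i→y is +16, n→d is +16 — a constant shift. It's a constant shift of +16 (ROT16).
Undoing it on fqdub: f−16=p, q−16=a, d−16=n, u−16=e, b−16=l.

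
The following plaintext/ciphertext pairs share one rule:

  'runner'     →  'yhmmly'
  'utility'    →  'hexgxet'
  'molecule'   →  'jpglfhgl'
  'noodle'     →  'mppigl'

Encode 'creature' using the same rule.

fylzehyl

r(17)→y(24) and u(20)→h(7) fit y≡3x+25 (mod 26); the inverse of 3 mod 26 is 9. This is an affine cipher: with a=0,…,z=25, each position x becomes (3x+25) mod 26.
For creature: c(2)→3·2+25≡5=f; r(17)→3·17+25≡24=y; e(4)→3·4+25≡11=l; a(0)→3·0+25≡25=z; t(19)→3·19+25≡4=e; u(20)→3·20+25≡7=h; r(17)→3·17+25≡24=y; e(4)→3·4+25≡11=l (all mod 26).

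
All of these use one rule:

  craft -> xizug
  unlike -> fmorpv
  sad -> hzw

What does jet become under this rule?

This is the alphabet-reversal cipher (Atbash): a becomes z, b becomes y, etc.
Applying it to jet: j↔q, e↔v, t↔g.

qvg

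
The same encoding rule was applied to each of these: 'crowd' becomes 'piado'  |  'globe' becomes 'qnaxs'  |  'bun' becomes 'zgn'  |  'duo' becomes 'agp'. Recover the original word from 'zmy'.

man

The output letters match the input read backwards, each shifted +12: crowd reversed is dworc. Two steps: reverse the string, then apply a Caesar shift of +12.
Undoing it on zmy: shift back: z−12=n, m−12=a, y−12=m → nam; then reverse → man.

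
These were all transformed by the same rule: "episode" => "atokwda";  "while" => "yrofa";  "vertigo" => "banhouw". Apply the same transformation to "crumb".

gnecj

e(4)→a(0) and p(15)→t(19) fit y≡23x+12 (mod 26); the inverse of 23 mod 26 is 17. Treating letters as 0–25, the rule is x ↦ 23x + 12 (mod 26).
For crumb: c(2)→23·2+12≡6=g; r(17)→23·17+12≡13=n; u(20)→23·20+12≡4=e; m(12)→23·12+12≡2=c; b(1)→23·1+12≡9=j (all mod 26).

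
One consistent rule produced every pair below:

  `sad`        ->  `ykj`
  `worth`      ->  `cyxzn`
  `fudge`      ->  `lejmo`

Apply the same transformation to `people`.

The shift depends on letter class: consonant s→y is +6, but vowel a→k is +10. Vowels shift forward by 10 and consonants shift forward by 6.
For people: p(cons)+6=v, e(vowel)+10=o, o(vowel)+10=y, p(cons)+6=v, l(cons)+6=r, e(vowel)+10=o.

voyvro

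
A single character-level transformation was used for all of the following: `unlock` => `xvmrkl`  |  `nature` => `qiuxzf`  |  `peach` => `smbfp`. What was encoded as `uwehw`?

rodeo

It's a Vigenère-style cipher with numeric key [3,8,1]: position i shifts by key[i mod 3].
Decoding uwehw: u−3=r, w−8=o, e−1=d, h−3=e, w−8=o.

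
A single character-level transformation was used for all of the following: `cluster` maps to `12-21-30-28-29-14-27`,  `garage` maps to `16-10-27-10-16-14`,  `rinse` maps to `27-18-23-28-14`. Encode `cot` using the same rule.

12-24-29

c is letter #3 and maps to 12: an offset of 9. The number is (letter's place in the alphabet, a=1) + 9.
For cot: c=3→12, o=15→24, t=20→29.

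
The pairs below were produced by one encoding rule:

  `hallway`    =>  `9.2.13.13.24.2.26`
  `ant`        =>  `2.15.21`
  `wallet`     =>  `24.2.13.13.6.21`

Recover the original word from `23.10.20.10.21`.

visit

h is letter #8 and maps to 9: an offset of 1. The number is (letter's place in the alphabet, a=1) + 1.
Reversing it on 23.10.20.10.21: 23→(23−1)÷1=22=v, 10→(10−1)÷1=9=i, 20→(20−1)÷1=19=s, 10→(10−1)÷1=9=i, 21→(21−1)÷1=20=t.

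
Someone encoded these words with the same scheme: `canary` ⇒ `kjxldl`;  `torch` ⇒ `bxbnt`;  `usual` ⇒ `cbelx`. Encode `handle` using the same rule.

pjxoxr

In canary: c→k is +8, a→j is +9, n→x is +10, a→l is +11 — the shift increases by 1 each position. Letter i (0-indexed) is shifted by i+8, so successive shifts are 8, 9, 10, ….
On handle: h+8=p, a+9=j, n+10=x, d+11=o, l+12=x, e+13=r.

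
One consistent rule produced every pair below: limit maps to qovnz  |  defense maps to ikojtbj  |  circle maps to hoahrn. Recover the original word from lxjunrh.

Shifts by position in limit: pos 0: l→q (+5), pos 1: i→o (+6), pos 2: m→v (+9), pos 3: i→n (+5), pos 4: t→z (+6) — repeating every 3. It's a Vigenère-style cipher with numeric key [5,6,9]: position i shifts by key[i mod 3].
Reversing it on lxjunrh: l−5=g, x−6=r, j−9=a, u−5=p, n−6=h, r−9=i, h−5=c.

graphic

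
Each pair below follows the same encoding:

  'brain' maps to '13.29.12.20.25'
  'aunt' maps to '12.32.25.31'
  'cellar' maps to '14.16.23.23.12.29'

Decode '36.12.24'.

yam

b is letter #2 and maps to 13: an offset of 11. Each letter is replaced by its alphabet position (a=1..z=26) + 11.
Reversing it on 36.12.24: 36→(36−11)÷1=25=y, 12→(12−11)÷1=1=a, 24→(24−11)÷1=13=m.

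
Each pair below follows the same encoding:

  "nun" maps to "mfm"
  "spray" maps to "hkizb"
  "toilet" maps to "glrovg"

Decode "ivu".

ref

Each pair mirrors across the alphabet (n↔m, u↔f, n↔m): positions sum to 25. Each letter is replaced by its mirror in the alphabet: a↔z, b↔y, c↔x, and so on (the Atbash cipher).
Reversing it on ivu: i↔r, v↔e, u↔f.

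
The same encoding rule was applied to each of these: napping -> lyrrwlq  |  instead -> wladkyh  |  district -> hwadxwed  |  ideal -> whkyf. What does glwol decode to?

union

This is an affine cipher: with a=0,…,z=25, each position x becomes (3x+24) mod 26.
Reversing it on glwol: g(6)→9·(6−24)≡20=u; l(11)→9·(11−24)≡13=n; w(22)→9·(22−24)≡8=i; o(14)→9·(14−24)≡14=o; l(11)→9·(11−24)≡13=n (all mod 26).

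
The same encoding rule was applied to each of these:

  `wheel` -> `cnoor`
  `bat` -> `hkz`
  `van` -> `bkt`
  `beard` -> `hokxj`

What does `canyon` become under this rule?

ikteyt

The shift depends on letter class: consonant w→c is +6, but vowel e→o is +10. The rule splits by letter class: vowels +10, consonants +6.
For canyon: c(cons)+6=i, a(vowel)+10=k, n(cons)+6=t, y(cons)+6=e, o(vowel)+10=y, n(cons)+6=t.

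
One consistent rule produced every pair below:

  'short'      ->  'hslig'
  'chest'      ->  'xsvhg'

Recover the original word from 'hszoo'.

Each pair mirrors across the alphabet (s↔h, h↔s, o↔l): positions sum to 25. This is the alphabet-reversal cipher (Atbash): a becomes z, b becomes y, etc.
Decoding hszoo: h↔s, s↔h, z↔a, o↔l, o↔l.

shall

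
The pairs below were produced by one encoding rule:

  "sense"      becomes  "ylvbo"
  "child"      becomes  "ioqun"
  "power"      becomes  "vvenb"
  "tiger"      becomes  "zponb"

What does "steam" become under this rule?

yamjw

In sense: s→y is +6, e→l is +7, n→v is +8, s→b is +9 — the shift increases by 1 each position. Letter i (0-indexed) is shifted by i+6, so successive shifts are 6, 7, 8, ….
Applying it to steam: s+6=y, t+7=a, e+8=m, a+9=j, m+10=w.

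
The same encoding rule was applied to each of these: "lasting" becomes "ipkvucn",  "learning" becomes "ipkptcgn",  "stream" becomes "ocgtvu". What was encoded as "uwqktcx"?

various

Two steps: reverse the string, then apply a Caesar shift of +2.
Undoing it on uwqktcx: shift back: u−2=s, w−2=u, q−2=o, k−2=i, t−2=r, c−2=a, x−2=v → suoirav; then reverse → various.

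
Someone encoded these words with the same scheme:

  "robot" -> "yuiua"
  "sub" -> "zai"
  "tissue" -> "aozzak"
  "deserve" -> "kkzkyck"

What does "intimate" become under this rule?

ouaotgak

The shift depends on letter class: consonant r→y is +7, but vowel o→u is +6. Vowels shift forward by 6 and consonants shift forward by 7.
For intimate: i(vowel)+6=o, n(cons)+7=u, t(cons)+7=a, i(vowel)+6=o, m(cons)+7=t, a(vowel)+6=g, t(cons)+7=a, e(vowel)+6=k.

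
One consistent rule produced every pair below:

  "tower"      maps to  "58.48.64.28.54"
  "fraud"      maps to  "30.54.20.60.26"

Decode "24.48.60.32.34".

t(#20)→58 and o(#15)→48: differences scale by 2, so n = 2·pos + 18. With a=1..z=26, the number is 2·pos + 18.
Undoing it on 24.48.60.32.34: 24→(24−18)÷2=3=c, 48→(48−18)÷2=15=o, 60→(60−18)÷2=21=u, 32→(32−18)÷2=7=g, 34→(34−18)÷2=8=h.

cough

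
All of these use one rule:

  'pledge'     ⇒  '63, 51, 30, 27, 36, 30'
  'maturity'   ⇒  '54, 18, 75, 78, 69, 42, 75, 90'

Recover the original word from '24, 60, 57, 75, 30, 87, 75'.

With a=1..z=26, the number is 3·pos + 15.
Undoing it on 24, 60, 57, 75, 30, 87, 75: 24→(24−15)÷3=3=c, 60→(60−15)÷3=15=o, 57→(57−15)÷3=14=n, 75→(75−15)÷3=20=t, 30→(30−15)÷3=5=e, 87→(87−15)÷3=24=x, 75→(75−15)÷3=20=t.

context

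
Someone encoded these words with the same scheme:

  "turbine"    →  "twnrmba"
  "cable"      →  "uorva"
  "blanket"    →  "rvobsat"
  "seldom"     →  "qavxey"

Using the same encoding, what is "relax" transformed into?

navof

This is an affine cipher: with a=0,…,z=25, each position x becomes (3x+14) mod 26.
Applying it to relax: r(17)→3·17+14≡13=n; e(4)→3·4+14≡0=a; l(11)→3·11+14≡21=v; a(0)→3·0+14≡14=o; x(23)→3·23+14≡5=f (all mod 26).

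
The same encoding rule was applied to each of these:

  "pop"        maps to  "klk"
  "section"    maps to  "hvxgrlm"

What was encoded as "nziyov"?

Each pair mirrors across the alphabet (p↔k, o↔l, p↔k): positions sum to 25. Letters are reflected about the middle of the alphabet (position → 25−position): Atbash.
Reversing it on nziyov: n↔m, z↔a, i↔r, y↔b, o↔l, v↔e.

marble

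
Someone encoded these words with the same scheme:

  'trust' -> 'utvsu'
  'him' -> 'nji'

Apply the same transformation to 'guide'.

The output letters match the input read backwards, each shifted +1: trust reversed is tsurt. Read the word backwards and shift each letter +1.
For guide: reverse → ediug; then shift: e+1=f, d+1=e, i+1=j, u+1=v, g+1=h.

fejvh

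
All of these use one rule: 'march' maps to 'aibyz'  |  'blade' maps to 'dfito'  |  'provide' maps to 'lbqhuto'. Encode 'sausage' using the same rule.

Each letter's alphabet position (a=0..z=25) is mapped through 21·x+8 mod 26 — an affine cipher.
Applying it to sausage: s(18)→21·18+8≡22=w; a(0)→21·0+8≡8=i; u(20)→21·20+8≡12=m; s(18)→21·18+8≡22=w; a(0)→21·0+8≡8=i; g(6)→21·6+8≡4=e; e(4)→21·4+8≡14=o (all mod 26).

wimwieo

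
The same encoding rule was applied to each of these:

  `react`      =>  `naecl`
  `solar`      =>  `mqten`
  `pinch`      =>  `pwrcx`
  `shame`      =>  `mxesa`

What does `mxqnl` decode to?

r(17)→n(13) and e(4)→a(0) fit y≡25x+4 (mod 26); the inverse of 25 mod 26 is 25. This is an affine cipher: with a=0,…,z=25, each position x becomes (25x+4) mod 26.
Undoing it on mxqnl: m(12)→25·(12−4)≡18=s; x(23)→25·(23−4)≡7=h; q(16)→25·(16−4)≡14=o; n(13)→25·(13−4)≡17=r; l(11)→25·(11−4)≡19=t (all mod 26).

short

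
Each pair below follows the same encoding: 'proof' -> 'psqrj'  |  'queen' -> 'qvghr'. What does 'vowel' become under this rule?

vpyhp

In proof: p→p is +0, r→s is +1, o→q is +2, o→r is +3 — the shift increases by 1 each position. Each letter shifts forward by its position index (0, 1, 2, …) — the shift grows by one for each successive letter.
Applying it to vowel: v+0=v, o+1=p, w+2=y, e+3=h, l+4=p.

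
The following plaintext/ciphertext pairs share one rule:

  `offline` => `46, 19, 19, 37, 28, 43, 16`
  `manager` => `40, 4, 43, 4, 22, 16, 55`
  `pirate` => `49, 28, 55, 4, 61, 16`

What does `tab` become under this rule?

o(#15)→46 and f(#6)→19: differences scale by 3, so n = 3·pos + 1. With a=1..z=26, the number is 3·pos + 1.
For tab: t=20→61, a=1→4, b=2→7.

61, 4, 7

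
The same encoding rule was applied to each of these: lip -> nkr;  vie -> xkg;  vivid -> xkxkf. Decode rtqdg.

Compare letters: l→n is +2, i→k is +2, p→r is +2 — a constant shift. This is a Caesar cipher with shift 2.
Undoing it on rtqdg: r−2=p, t−2=r, q−2=o, d−2=b, g−2=e.

probe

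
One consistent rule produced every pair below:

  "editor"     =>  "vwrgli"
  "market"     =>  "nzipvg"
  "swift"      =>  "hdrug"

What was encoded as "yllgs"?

Each pair mirrors across the alphabet (e↔v, d↔w, i↔r): positions sum to 25. Each letter is replaced by its mirror in the alphabet: a↔z, b↔y, c↔x, and so on (the Atbash cipher).
Decoding yllgs: y↔b, l↔o, l↔o, g↔t, s↔h.

booth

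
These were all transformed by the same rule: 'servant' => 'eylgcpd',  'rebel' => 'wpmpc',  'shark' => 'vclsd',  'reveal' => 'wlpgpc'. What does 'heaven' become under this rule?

ypglps

The output letters match the input read backwards, each shifted +11: servant reversed is tnavres. Read the word backwards and shift each letter +11.
Applying it to heaven: reverse → nevaeh; then shift: n+11=y, e+11=p, v+11=g, a+11=l, e+11=p, h+11=s.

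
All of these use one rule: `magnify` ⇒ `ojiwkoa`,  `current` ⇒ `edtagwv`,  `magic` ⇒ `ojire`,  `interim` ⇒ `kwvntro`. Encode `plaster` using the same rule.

Shifts by position in magnify: pos 0: m→o (+2), pos 1: a→j (+9), pos 2: g→i (+2), pos 3: n→w (+9) — repeating every 2. It's a Vigenère-style cipher with numeric key [2,9]: position i shifts by key[i mod 2].
Applying it to plaster: p+2=r, l+9=u, a+2=c, s+9=b, t+2=v, e+9=n, r+2=t.

rucbvnt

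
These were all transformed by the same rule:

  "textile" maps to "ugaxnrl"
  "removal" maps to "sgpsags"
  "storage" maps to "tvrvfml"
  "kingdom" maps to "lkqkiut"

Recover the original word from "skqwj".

In textile: t→u is +1, e→g is +2, x→a is +3, t→x is +4 — the shift increases by 1 each position. Each letter shifts forward by (position + 1), i.e. 1, 2, 3, … — the shift grows by one for each successive letter.
Decoding skqwj: s−1=r, k−2=i, q−3=n, w−4=s, j−5=e.

rinse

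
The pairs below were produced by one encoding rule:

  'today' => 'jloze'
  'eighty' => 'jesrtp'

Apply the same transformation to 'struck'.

vnfced

The output letters match the input read backwards, each shifted +11: today reversed is yadot. The word is reversed, then every letter is shifted forward by 11.
Applying it to struck: reverse → kcurts; then shift: k+11=v, c+11=n, u+11=f, r+11=c, t+11=e, s+11=d.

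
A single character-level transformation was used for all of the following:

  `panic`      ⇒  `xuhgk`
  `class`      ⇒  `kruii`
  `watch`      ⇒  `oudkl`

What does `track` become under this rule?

This is an affine cipher: with a=0,…,z=25, each position x becomes (21x+20) mod 26.
On track: t(19)→21·19+20≡3=d; r(17)→21·17+20≡13=n; a(0)→21·0+20≡20=u; c(2)→21·2+20≡10=k; k(10)→21·10+20≡22=w (all mod 26).

dnukw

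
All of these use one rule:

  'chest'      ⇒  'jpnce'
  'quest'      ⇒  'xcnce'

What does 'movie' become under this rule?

In chest: c→j is +7, h→p is +8, e→n is +9, s→c is +10 — the shift increases by 1 each position. Letter i (0-indexed) is shifted by i+7, so successive shifts are 7, 8, 9, ….
On movie: m+7=t, o+8=w, v+9=e, i+10=s, e+11=p.

twesp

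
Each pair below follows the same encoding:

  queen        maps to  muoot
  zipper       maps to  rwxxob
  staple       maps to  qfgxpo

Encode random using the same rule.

bgtzie

Treating letters as 0–25, the rule is x ↦ 15x + 6 (mod 26).
For random: r(17)→15·17+6≡1=b; a(0)→15·0+6≡6=g; n(13)→15·13+6≡19=t; d(3)→15·3+6≡25=z; o(14)→15·14+6≡8=i; m(12)→15·12+6≡4=e (all mod 26).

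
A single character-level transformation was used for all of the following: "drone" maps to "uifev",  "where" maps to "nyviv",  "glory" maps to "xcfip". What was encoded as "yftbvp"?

Compare letters: d→u is +17, r→i is +17, o→f is +17 — a constant shift. Each letter is shifted forward by 17 in the alphabet (a Caesar shift of +17).
Decoding yftbvp: y−17=h, f−17=o, t−17=c, b−17=k, v−17=e, p−17=y.

hockey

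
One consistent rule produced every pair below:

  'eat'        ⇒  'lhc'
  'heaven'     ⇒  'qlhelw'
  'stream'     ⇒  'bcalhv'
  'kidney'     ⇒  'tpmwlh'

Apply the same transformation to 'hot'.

The shift depends on letter class: consonant t→c is +9, but vowel e→l is +7. The rule splits by letter class: vowels +7, consonants +9.
Applying it to hot: h(cons)+9=q, o(vowel)+7=v, t(cons)+9=c.

qvc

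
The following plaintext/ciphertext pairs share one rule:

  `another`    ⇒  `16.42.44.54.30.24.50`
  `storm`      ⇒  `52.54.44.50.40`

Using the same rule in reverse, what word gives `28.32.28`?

gig

With a=1..z=26, the number is 2·pos + 14.
Undoing it on 28.32.28: 28→(28−14)÷2=7=g, 32→(32−14)÷2=9=i, 28→(28−14)÷2=7=g.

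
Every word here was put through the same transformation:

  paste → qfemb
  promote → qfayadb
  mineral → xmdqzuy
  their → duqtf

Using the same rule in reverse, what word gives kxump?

daily

The output letters match the input read backwards, each shifted +12: paste reversed is etsap. The word is reversed, then every letter is shifted forward by 12.
Undoing it on kxump: shift back: k−12=y, x−12=l, u−12=i, m−12=a, p−12=d → yliad; then reverse → daily.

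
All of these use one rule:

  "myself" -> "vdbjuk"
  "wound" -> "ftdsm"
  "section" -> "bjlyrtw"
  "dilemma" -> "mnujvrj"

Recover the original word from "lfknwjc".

Shifts by position in myself: pos 0: m→v (+9), pos 1: y→d (+5), pos 2: s→b (+9), pos 3: e→j (+5) — repeating every 2. It's a Vigenère-style cipher with numeric key [9,5]: position i shifts by key[i mod 2].
Reversing it on lfknwjc: l−9=c, f−5=a, k−9=b, n−5=i, w−9=n, j−5=e, c−9=t.

cabinet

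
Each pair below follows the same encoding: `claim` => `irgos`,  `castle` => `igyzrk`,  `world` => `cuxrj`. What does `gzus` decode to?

atom

Compare letters: c→i is +6, l→r is +6, a→g is +6 — a constant shift. It's a constant shift of +6 (ROT6).
Decoding gzus: g−6=a, z−6=t, u−6=o, s−6=m.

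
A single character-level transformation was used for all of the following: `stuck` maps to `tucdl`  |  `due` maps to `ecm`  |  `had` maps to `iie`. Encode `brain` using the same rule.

Two shifts are in play — +8 for a/e/i/o/u, +1 for every other letter.
On brain: b(cons)+1=c, r(cons)+1=s, a(vowel)+8=i, i(vowel)+8=q, n(cons)+1=o.

csiqo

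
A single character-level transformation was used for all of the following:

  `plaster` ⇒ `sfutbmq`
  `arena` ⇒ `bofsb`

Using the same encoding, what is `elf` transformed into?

The output letters match the input read backwards, each shifted +1: plaster reversed is retsalp. Two steps: reverse the string, then apply a Caesar shift of +1.
Applying it to elf: reverse → fle; then shift: f+1=g, l+1=m, e+1=f.

gmf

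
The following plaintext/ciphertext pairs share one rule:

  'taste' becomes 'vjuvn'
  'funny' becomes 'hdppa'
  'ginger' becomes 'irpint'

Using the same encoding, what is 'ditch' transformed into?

The shift depends on letter class: consonant t→v is +2, but vowel a→j is +9. Vowels shift forward by 9 and consonants shift forward by 2.
Applying it to ditch: d(cons)+2=f, i(vowel)+9=r, t(cons)+2=v, c(cons)+2=e, h(cons)+2=j.

frvej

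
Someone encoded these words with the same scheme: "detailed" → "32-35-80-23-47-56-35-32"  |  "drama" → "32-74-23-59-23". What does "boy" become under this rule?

d(#4)→32 and e(#5)→35: differences scale by 3, so n = 3·pos + 20. Each letter becomes 3×(its alphabet position, a=1..z=26) + 20.
For boy: b=2→26, o=15→65, y=25→95.

26-65-95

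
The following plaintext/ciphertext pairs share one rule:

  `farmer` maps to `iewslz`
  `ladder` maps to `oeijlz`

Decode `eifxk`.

The shift increases by 1 at each position, starting from +3: 3, 4, 5, ….
Reversing it on eifxk: e−3=b, i−4=e, f−5=a, x−6=r, k−7=d.

beard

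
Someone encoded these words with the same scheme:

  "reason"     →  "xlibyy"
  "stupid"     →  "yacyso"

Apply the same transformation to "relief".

xltroq

In reason: r→x is +6, e→l is +7, a→i is +8, s→b is +9 — the shift increases by 1 each position. The shift increases by 1 at each position, starting from +6: 6, 7, 8, ….
On relief: r+6=x, e+7=l, l+8=t, i+9=r, e+10=o, f+11=q.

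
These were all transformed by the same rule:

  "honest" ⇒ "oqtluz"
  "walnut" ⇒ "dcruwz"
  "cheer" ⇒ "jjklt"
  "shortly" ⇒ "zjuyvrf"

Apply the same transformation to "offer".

The shifts repeat in a cycle of length 3: positions 0,1,… shift by +7, +2, +6, then the pattern repeats.
Applying it to offer: o+7=v, f+2=h, f+6=l, e+7=l, r+2=t.

vhllt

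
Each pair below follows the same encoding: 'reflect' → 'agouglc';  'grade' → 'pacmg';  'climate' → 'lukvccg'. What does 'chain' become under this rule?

The rule splits by letter class: vowels +2, consonants +9.
Applying it to chain: c(cons)+9=l, h(cons)+9=q, a(vowel)+2=c, i(vowel)+2=k, n(cons)+9=w.

lqckw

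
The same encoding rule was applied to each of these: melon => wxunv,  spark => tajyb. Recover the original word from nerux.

olive

The output letters match the input read backwards, each shifted +9: melon reversed is nolem. The word is reversed, then every letter is shifted forward by 9.
Undoing it on nerux: shift back: n−9=e, e−9=v, r−9=i, u−9=l, x−9=o → evilo; then reverse → olive.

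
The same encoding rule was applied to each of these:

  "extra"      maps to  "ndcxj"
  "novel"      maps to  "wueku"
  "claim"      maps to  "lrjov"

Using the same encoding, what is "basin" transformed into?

Shifts by position in extra: pos 0: e→n (+9), pos 1: x→d (+6), pos 2: t→c (+9), pos 3: r→x (+6) — repeating every 2. A repeating key of period 2 is used — shifts +9, +6 over and over.
Applying it to basin: b+9=k, a+6=g, s+9=b, i+6=o, n+9=w.

kgbow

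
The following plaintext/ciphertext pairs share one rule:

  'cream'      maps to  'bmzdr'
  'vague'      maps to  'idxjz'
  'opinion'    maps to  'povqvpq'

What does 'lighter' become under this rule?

svxwkzm

c(2)→b(1) and r(17)→m(12) fit y≡25x+3 (mod 26); the inverse of 25 mod 26 is 25. Treating letters as 0–25, the rule is x ↦ 25x + 3 (mod 26).
Applying it to lighter: l(11)→25·11+3≡18=s; i(8)→25·8+3≡21=v; g(6)→25·6+3≡23=x; h(7)→25·7+3≡22=w; t(19)→25·19+3≡10=k; e(4)→25·4+3≡25=z; r(17)→25·17+3≡12=m (all mod 26).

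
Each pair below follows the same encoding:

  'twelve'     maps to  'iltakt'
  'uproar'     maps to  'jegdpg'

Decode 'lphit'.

Compare letters: t→i is +15, w→l is +15, e→t is +15 — a constant shift. This is a Caesar cipher with shift 15.
Decoding lphit: l−15=w, p−15=a, h−15=s, i−15=t, t−15=e.

waste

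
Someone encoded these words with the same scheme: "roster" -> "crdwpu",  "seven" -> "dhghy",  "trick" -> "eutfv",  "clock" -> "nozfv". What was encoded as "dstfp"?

spice

It's a Vigenère-style cipher with numeric key [11,3]: position i shifts by key[i mod 2].
Reversing it on dstfp: d−11=s, s−3=p, t−11=i, f−3=c, p−11=e.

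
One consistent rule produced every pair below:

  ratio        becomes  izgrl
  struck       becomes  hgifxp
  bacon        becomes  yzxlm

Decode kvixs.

perch

Each pair mirrors across the alphabet (r↔i, a↔z, t↔g): positions sum to 25. Letters are reflected about the middle of the alphabet (position → 25−position): Atbash.
Undoing it on kvixs: k↔p, v↔e, i↔r, x↔c, s↔h.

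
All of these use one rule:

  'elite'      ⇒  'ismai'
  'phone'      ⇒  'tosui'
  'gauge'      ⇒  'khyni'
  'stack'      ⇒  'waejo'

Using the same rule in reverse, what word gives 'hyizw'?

dress

The shifts repeat in a cycle of length 2: positions 0,1,… shift by +4, +7, then the pattern repeats.
Decoding hyizw: h−4=d, y−7=r, i−4=e, z−7=s, w−4=s.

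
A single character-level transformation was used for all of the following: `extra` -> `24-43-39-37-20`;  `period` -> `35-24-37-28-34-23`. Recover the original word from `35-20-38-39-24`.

e is letter #5 and maps to 24: an offset of 19. Letters become their 1-based position plus 19 (so a→20, b→21, …).
Undoing it on 35-20-38-39-24: 35→(35−19)÷1=16=p, 20→(20−19)÷1=1=a, 38→(38−19)÷1=19=s, 39→(39−19)÷1=20=t, 24→(24−19)÷1=5=e.

paste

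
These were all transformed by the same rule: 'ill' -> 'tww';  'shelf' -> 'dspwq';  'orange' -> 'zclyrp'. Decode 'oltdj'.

daisy

Compare letters: i→t is +11, l→w is +11, l→w is +11 — a constant shift. Each letter is shifted forward by 11 in the alphabet (a Caesar shift of +11).
Decoding oltdj: o−11=d, l−11=a, t−11=i, d−11=s, j−11=y.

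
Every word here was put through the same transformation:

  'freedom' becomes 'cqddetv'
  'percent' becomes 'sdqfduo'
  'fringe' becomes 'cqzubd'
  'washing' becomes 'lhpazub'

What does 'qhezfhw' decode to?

radical

f(5)→c(2) and r(17)→q(16) fit y≡25x+7 (mod 26); the inverse of 25 mod 26 is 25. This is an affine cipher: with a=0,…,z=25, each position x becomes (25x+7) mod 26.
Undoing it on qhezfhw: q(16)→25·(16−7)≡17=r; h(7)→25·(7−7)≡0=a; e(4)→25·(4−7)≡3=d; z(25)→25·(25−7)≡8=i; f(5)→25·(5−7)≡2=c; h(7)→25·(7−7)≡0=a; w(22)→25·(22−7)≡11=l (all mod 26).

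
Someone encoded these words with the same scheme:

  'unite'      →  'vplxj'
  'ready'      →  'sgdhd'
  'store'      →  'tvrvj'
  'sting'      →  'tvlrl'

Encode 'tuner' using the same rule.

uwqiw

In unite: u→v is +1, n→p is +2, i→l is +3, t→x is +4 — the shift increases by 1 each position. Letter i (0-indexed) is shifted by i+1, so successive shifts are 1, 2, 3, ….
Applying it to tuner: t+1=u, u+2=w, n+3=q, e+4=i, r+5=w.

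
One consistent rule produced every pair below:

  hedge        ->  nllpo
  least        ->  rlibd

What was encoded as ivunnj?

The shift increases by 1 at each position, starting from +6: 6, 7, 8, ….
Decoding ivunnj: i−6=c, v−7=o, u−8=m, n−9=e, n−10=d, j−11=y.

comedy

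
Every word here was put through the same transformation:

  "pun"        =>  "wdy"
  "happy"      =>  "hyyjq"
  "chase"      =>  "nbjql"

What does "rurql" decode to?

The output letters match the input read backwards, each shifted +9: pun reversed is nup. The word is reversed, then every letter is shifted forward by 9.
Reversing it on rurql: shift back: r−9=i, u−9=l, r−9=i, q−9=h, l−9=c → ilihc; then reverse → chili.

chili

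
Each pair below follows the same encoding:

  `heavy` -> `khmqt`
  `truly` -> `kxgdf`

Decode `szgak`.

The output letters match the input read backwards, each shifted +12: heavy reversed is yvaeh. Two steps: reverse the string, then apply a Caesar shift of +12.
Reversing it on szgak: shift back: s−12=g, z−12=n, g−12=u, a−12=o, k−12=y → gnuoy; then reverse → young.

young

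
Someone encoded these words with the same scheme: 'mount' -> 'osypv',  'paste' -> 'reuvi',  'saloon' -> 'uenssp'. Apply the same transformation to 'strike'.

The shift depends on letter class: consonant m→o is +2, but vowel o→s is +4. The rule splits by letter class: vowels +4, consonants +2.
Applying it to strike: s(cons)+2=u, t(cons)+2=v, r(cons)+2=t, i(vowel)+4=m, k(cons)+2=m, e(vowel)+4=i.

uvtmmi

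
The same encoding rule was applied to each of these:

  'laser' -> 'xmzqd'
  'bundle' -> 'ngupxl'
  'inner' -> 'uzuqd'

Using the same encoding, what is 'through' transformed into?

ftyagnt

Shifts by position in laser: pos 0: l→x (+12), pos 1: a→m (+12), pos 2: s→z (+7), pos 3: e→q (+12), pos 4: r→d (+12) — repeating every 3. The shifts repeat in a cycle of length 3: positions 0,1,… shift by +12, +12, +7, then the pattern repeats.
On through: t+12=f, h+12=t, r+7=y, o+12=a, u+12=g, g+7=n, h+12=t.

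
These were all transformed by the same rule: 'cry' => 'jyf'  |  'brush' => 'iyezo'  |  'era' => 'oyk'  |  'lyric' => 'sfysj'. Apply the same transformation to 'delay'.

Two shifts are in play — +10 for a/e/i/o/u, +7 for every other letter.
Applying it to delay: d(cons)+7=k, e(vowel)+10=o, l(cons)+7=s, a(vowel)+10=k, y(cons)+7=f.

koskf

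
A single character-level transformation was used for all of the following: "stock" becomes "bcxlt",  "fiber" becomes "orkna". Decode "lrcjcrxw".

citation

It's a constant shift of +9 (ROT9).
Undoing it on lrcjcrxw: l−9=c, r−9=i, c−9=t, j−9=a, c−9=t, r−9=i, x−9=o, w−9=n.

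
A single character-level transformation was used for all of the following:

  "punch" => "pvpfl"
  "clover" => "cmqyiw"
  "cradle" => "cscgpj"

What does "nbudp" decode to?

nasal

The shift increases by 1 at each position, starting from +0: 0, 1, 2, ….
Decoding nbudp: n−0=n, b−1=a, u−2=s, d−3=a, p−4=l.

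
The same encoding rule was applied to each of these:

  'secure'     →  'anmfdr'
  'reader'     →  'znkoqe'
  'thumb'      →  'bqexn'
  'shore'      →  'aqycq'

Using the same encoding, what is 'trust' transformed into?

Letter i (0-indexed) is shifted by i+8, so successive shifts are 8, 9, 10, ….
For trust: t+8=b, r+9=a, u+10=e, s+11=d, t+12=f.

baedf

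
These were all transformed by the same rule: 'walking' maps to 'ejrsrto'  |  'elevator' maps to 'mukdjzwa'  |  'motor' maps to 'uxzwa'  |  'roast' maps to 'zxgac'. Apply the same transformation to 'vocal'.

Shifts by position in walking: pos 0: w→e (+8), pos 1: a→j (+9), pos 2: l→r (+6), pos 3: k→s (+8), pos 4: i→r (+9), pos 5: n→t (+6) — repeating every 3. The shifts repeat in a cycle of length 3: positions 0,1,… shift by +8, +9, +6, then the pattern repeats.
For vocal: v+8=d, o+9=x, c+6=i, a+8=i, l+9=u.

dxiiu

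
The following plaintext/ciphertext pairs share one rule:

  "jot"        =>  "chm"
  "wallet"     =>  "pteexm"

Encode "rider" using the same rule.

Compare letters: j→c is +19, o→h is +19, t→m is +19 — a constant shift. This is a Caesar cipher with shift 19.
Applying it to rider: r+19=k, i+19=b, d+19=w, e+19=x, r+19=k.

kbwxk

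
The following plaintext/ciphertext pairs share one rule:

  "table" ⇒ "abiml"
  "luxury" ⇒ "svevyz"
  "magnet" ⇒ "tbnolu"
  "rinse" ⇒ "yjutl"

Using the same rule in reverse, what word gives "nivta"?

It's a Vigenère-style cipher with numeric key [7,1]: position i shifts by key[i mod 2].
Reversing it on nivta: n−7=g, i−1=h, v−7=o, t−1=s, a−7=t.

ghost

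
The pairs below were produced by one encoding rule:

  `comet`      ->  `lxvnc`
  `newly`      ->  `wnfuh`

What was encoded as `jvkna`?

Compare letters: c→l is +9, o→x is +9, m→v is +9 — a constant shift. Every letter moves 9 places later in the alphabet, wrapping around z→a.
Decoding jvkna: j−9=a, v−9=m, k−9=b, n−9=e, a−9=r.

amber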